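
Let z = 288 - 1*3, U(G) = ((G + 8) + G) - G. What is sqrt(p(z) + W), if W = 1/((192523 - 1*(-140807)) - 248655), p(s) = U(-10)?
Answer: I*sqrt(573585063)/16935 ≈ 1.4142*I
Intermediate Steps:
U(G) = 8 + G (U(G) = ((8 + G) + G) - G = (8 + 2*G) - G = 8 + G)
z = 285 (z = 288 - 3 = 285)
p(s) = -2 (p(s) = 8 - 10 = -2)
W = 1/84675 (W = 1/((192523 + 140807) - 248655) = 1/(333330 - 248655) = 1/84675 ≈ 1.1810e-5)
sqrt(p(z) + W) = sqrt(-2 + 1/84675) = sqrt(-169349/84675) = I*sqrt(573585063)/16935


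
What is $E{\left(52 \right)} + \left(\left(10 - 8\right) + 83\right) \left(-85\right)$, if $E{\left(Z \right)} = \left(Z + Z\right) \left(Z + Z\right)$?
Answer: $3591$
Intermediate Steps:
$E{\left(Z \right)} = 4 Z^{2}$ ($E{\left(Z \right)} = 2 Z 2 Z = 4 Z^{2}$)
$E{\left(52 \right)} + \left(\left(10 - 8\right) + 83\right) \left(-85\right) = 4 \cdot 52^{2} + \left(\left(10 - 8\right) + 83\right) \left(-85\right) = 4 \cdot 2704 + \left(2 + 83\right) \left(-85\right) = 10816 + 85 \left(-85\right) = 10816 - 7225 = 3591$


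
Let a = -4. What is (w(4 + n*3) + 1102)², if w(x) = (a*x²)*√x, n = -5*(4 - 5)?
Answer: 40831988 - 3182576*√19 ≈ 2.6959e+7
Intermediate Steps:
n = 5 (n = -5*(-1) = 5)
w(x) = -4*x^(5/2) (w(x) = (-4*x²)*√x = -4*x^(5/2))
(w(4 + n*3) + 1102)² = (-4*(4 + 5*3)^(5/2) + 1102)² = (-4*(4 + 15)^(5/2) + 1102)² = (-1444*√19 + 1102)² = (1102 - 1444*√19)²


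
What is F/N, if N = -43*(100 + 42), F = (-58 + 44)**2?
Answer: -98/3053 ≈ -0.032100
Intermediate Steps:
F = 196 (F = (-14)**2 = 196)
N = -6106 (N = -43*142 = -6106)
F/N = 196/(-6106) = 196*(-1/6106) = -98/3053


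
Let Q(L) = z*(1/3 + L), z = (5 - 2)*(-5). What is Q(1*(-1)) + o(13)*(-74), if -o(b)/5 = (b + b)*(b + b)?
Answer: 250130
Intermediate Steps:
z = -15 (z = 3*(-5) = -15)
Q(L) = -5 - 15*L (Q(L) = -15*(1/3 + L) = -15*(⅓ + L) = -5 - 15*L)
o(b) = -20*b² (o(b) = -5*(b + b)*(b + b) = -5*2*b*2*b = -20*b²)
Q(1*(-1)) + o(13)*(-74) = (-5 - 15*(-1)) - 20*13²*(-74) = (-5 - 15*(-1)) - 20*169*(-74) = (-5 + 15) - 3380*(-74) = 10 + 250120 = 250130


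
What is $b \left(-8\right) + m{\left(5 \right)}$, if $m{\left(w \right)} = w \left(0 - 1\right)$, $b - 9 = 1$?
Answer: $-85$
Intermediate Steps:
$b = 10$ ($b = 9 + 1 = 10$)
$m{\left(w \right)} = - w$ ($m{\left(w \right)} = w \left(-1\right) = - w$)
$b \left(-8\right) + m{\left(5 \right)} = 10 \left(-8\right) - 5 = -80 - 5 = -85$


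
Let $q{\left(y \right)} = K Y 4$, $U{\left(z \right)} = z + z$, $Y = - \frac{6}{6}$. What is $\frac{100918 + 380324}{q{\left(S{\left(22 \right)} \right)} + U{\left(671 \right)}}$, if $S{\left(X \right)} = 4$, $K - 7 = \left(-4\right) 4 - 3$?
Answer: $\frac{240621}{695} \approx 346.22$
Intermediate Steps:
$Y = -1$ ($Y = \left(-6\right) \frac{1}{6} = -1$)
$K = -12$ ($K = 7 - 19 = -12$)
$U{\left(z \right)} = 2 z$
$q{\left(y \right)} = 48$ ($q{\left(y \right)} = \left(-12\right) \left(-1\right) 4 = 12 \cdot 4 = 48$)
$\frac{100918 + 380324}{q{\left(S{\left(22 \right)} \right)} + U{\left(671 \right)}} = \frac{100918 + 380324}{48 + 2 \cdot 671} = \frac{481242}{48 + 1342} = \frac{481242}{1390} = 481242 \cdot \frac{1}{1390} = \frac{240621}{695}$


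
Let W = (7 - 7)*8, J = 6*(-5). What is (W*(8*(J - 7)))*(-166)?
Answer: 0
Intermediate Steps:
J = -30
W = 0 (W = 0*8 = 0)
(W*(8*(J - 7)))*(-166) = (0*(8*(-30 - 7)))*(-166) = (0*(8*(-37)))*(-166) = (0*(-296))*(-166) = 0*(-166) = 0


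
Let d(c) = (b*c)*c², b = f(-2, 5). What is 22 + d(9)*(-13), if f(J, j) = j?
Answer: -47363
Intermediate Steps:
b = 5
d(c) = 5*c³ (d(c) = (5*c)*c² = 5*c³)
22 + d(9)*(-13) = 22 + (5*9³)*(-13) = 22 + (5*729)*(-13) = 22 + 3645*(-13) = 22 - 47385 = -47363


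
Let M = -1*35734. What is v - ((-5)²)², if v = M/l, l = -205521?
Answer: -128414891/205521 ≈ -624.83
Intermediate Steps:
M = -35734
v = 35734/205521 (v = -35734/(-205521) = -35734*(-1/205521) = 35734/205521 ≈ 0.17387)
v - ((-5)²)² = 35734/205521 - ((-5)²)² = 35734/205521 - 1*25² = 35734/205521 - 1*625 = 35734/205521 - 625 = -128414891/205521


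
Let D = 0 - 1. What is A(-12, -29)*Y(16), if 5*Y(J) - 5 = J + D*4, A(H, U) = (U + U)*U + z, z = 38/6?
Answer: 17221/3 ≈ 5740.3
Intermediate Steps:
z = 19/3 (z = 38*(1/6) = 19/3 ≈ 6.3333)
A(H, U) = 19/3 + 2*U**2 (A(H, U) = (U + U)*U + 19/3 = (2*U)*U + 19/3 = 2*U**2 + 19/3 = 19/3 + 2*U**2)
D = -1
Y(J) = 1/5 + J/5 (Y(J) = 1 + (J - 1*4)/5 = 1 + (J - 4)/5 = 1 + (-4 + J)/5 = 1 + (-4/5 + J/5) = 1/5 + J/5)
A(-12, -29)*Y(16) = (19/3 + 2*(-29)**2)*(1/5 + (1/5)*16) = (19/3 + 2*841)*(1/5 + 16/5) = (19/3 + 1682)*(17/5) = (5065/3)*(17/5) = 17221/3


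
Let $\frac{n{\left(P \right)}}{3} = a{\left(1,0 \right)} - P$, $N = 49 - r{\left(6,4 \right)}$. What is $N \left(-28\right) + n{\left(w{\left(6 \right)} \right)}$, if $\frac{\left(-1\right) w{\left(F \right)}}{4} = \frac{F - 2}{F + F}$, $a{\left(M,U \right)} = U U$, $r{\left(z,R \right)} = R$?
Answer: $-1256$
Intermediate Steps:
$a{\left(M,U \right)} = U^{2}$
$w{\left(F \right)} = - \frac{2 \left(-2 + F\right)}{F}$ ($w{\left(F \right)} = - 4 \frac{F - 2}{F + F} = - 4 \frac{-2 + F}{2 F} = - \frac{2 \left(-2 + F\right)}{F}$)
$N = 45$ ($N = 49 - 4 = 45$)
$n{\left(P \right)} = - 3 P$ ($n{\left(P \right)} = 3 \left(0^{2} - P\right) = 3 \left(0 - P\right) = 3 \left(- P\right) = - 3 P$)
$N \left(-28\right) + n{\left(w{\left(6 \right)} \right)} = 45 \left(-28\right) - 3 \left(-2 + \frac{4}{6}\right) = -1260 - 3 \left(-2 + 4 \cdot \frac{1}{6}\right) = -1260 - 3 \left(-2 + \frac{2}{3}\right) = -1260 - -4 = -1260 + 4 = -1256$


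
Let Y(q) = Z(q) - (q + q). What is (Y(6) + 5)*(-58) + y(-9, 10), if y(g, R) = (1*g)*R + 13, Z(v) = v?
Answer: -19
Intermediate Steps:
Y(q) = -q (Y(q) = q - (q + q) = q - 2*q = -q)
y(g, R) = 13 + R*g (y(g, R) = g*R + 13 = R*g + 13 = 13 + R*g)
(Y(6) + 5)*(-58) + y(-9, 10) = (-1*6 + 5)*(-58) + (13 + 10*(-9)) = (-6 + 5)*(-58) + (13 - 90) = -1*(-58) - 77 = 58 - 77 = -19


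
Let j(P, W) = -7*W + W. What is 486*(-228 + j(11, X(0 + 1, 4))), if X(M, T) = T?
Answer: -122472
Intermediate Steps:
j(P, W) = -6*W
486*(-228 + j(11, X(0 + 1, 4))) = 486*(-228 - 6*4) = 486*(-228 - 24) = 486*(-252) = -122472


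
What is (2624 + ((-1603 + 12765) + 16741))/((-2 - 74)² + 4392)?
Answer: 30527/10168 ≈ 3.0023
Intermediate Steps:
(2624 + ((-1603 + 12765) + 16741))/((-2 - 74)² + 4392) = (2624 + (11162 + 16741))/((-76)² + 4392) = (2624 + 27903)/(5776 + 4392) = 30527/10168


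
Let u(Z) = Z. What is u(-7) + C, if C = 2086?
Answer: 2079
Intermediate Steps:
u(-7) + C = -7 + 2086 = 2079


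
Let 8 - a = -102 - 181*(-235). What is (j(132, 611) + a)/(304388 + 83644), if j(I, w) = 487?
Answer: -20969/194016 ≈ -0.10808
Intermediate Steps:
a = -42425 (a = 8 - (-102 - 181*(-235)) = 8 - (-102 + 42535) = 8 - 1*42433 = 8 - 42433 = -42425)
(j(132, 611) + a)/(304388 + 83644) = (487 - 42425)/(304388 + 83644) = -41938/388032 = -41938*1/388032 = -20969/194016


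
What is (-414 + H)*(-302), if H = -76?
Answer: 147980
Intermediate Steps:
(-414 + H)*(-302) = (-414 - 76)*(-302) = -490*(-302) = 147980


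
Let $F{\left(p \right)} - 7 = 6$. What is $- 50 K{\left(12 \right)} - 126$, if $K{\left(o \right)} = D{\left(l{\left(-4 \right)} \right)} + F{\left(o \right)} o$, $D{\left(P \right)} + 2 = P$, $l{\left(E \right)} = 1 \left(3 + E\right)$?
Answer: $-7776$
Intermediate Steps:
$l{\left(E \right)} = 3 + E$
$F{\left(p \right)} = 13$ ($F{\left(p \right)} = 7 + 6 = 13$)
$D{\left(P \right)} = -2 + P$
$K{\left(o \right)} = -3 + 13 o$ ($K{\left(o \right)} = \left(-2 + \left(3 - 4\right)\right) + 13 o = \left(-2 - 1\right) + 13 o = -3 + 13 o$)
$- 50 K{\left(12 \right)} - 126 = - 50 \left(-3 + 13 \cdot 12\right) - 126 = - 50 \left(-3 + 156\right) - 126 = \left(-50\right) 153 - 126 = -7650 - 126 = -7776$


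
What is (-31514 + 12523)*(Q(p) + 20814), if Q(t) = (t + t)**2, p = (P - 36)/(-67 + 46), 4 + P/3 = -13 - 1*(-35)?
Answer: -2767341390/7 ≈ -3.9533e+8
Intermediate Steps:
P = 54 (P = -12 + 3*(-13 - 1*(-35)) = -12 + 3*(-13 + 35) = -12 + 3*22 = -12 + 66 = 54)
p = -6/7 (p = (54 - 36)/(-67 + 46) = 18/(-21) = 18*(-1/21) = -6/7 ≈ -0.85714)
Q(t) = 4*t**2 (Q(t) = (2*t)**2 = 4*t**2)
(-31514 + 12523)*(Q(p) + 20814) = (-31514 + 12523)*(4*(-6/7)**2 + 20814) = -18991*(4*(36/49) + 20814) = -18991*(144/49 + 20814) = -18991*1020030/49 = -2767341390/7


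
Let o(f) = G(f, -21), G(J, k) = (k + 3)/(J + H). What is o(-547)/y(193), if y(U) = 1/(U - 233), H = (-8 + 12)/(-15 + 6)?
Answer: -6480/4927 ≈ -1.3152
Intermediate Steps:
H = -4/9 (H = 4/(-9) = 4*(-⅑) = -4/9 ≈ -0.44444)
y(U) = 1/(-233 + U)
G(J, k) = (3 + k)/(-4/9 + J) (G(J, k) = (k + 3)/(J - 4/9) = (3 + k)/(-4/9 + J))
o(f) = -162/(-4 + 9*f) (o(f) = 9*(3 - 21)/(-4 + 9*f) = 9*(-18)/(-4 + 9*f) = -162/(-4 + 9*f))
o(-547)/y(193) = (-162/(-4 + 9*(-547)))/(1/(-233 + 193)) = (-162/(-4 - 4923))/(1/(-40)) = (-162/(-4927))/(-1/40) = -162*(-1/4927)*(-40) = (162/4927)*(-40) = -6480/4927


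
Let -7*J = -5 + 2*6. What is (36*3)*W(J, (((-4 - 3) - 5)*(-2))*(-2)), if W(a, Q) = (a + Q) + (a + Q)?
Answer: -10584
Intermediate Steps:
J = -1 (J = -(-5 + 2*6)/7 = -(-5 + 12)/7 = -⅐*7 = -1)
W(a, Q) = 2*Q + 2*a (W(a, Q) = (Q + a) + (Q + a) = 2*Q + 2*a)
(36*3)*W(J, (((-4 - 3) - 5)*(-2))*(-2)) = (36*3)*(2*((((-4 - 3) - 5)*(-2))*(-2)) + 2*(-1)) = 108*(2*(((-7 - 5)*(-2))*(-2)) - 2) = 108*(2*(-12*(-2)*(-2)) - 2) = 108*(2*(24*(-2)) - 2) = 108*(2*(-48) - 2) = 108*(-96 - 2) = 108*(-98) = -10584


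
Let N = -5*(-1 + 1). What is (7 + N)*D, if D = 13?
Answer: 91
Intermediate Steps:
N = 0 (N = -5*0 = 0)
(7 + N)*D = (7 + 0)*13 = 7*13 = 91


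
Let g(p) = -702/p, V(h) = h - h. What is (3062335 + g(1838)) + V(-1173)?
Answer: 2814285514/919 ≈ 3.0623e+6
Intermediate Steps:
V(h) = 0
(3062335 + g(1838)) + V(-1173) = (3062335 - 702/1838) + 0 = (3062335 - 702*1/1838) + 0 = (3062335 - 351/919) + 0 = 2814285514/919 + 0 = 2814285514/919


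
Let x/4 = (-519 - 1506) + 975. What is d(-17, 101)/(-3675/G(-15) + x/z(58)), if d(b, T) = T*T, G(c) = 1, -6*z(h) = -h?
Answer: -295829/119175 ≈ -2.4823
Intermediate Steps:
x = -4200 (x = 4*((-519 - 1506) + 975) = 4*(-2025 + 975) = 4*(-1050) = -4200)
z(h) = h/6 (z(h) = -(-1)*h/6 = h/6)
d(b, T) = T²
d(-17, 101)/(-3675/G(-15) + x/z(58)) = 101²/(-3675/1 - 4200/((⅙)*58)) = 10201/(-3675*1 - 4200/29/3) = 10201/(-3675 - 4200*3/29) = 10201/(-3675 - 12600/29) = 10201/(-119175/29) = 10201*(-29/119175) = -295829/119175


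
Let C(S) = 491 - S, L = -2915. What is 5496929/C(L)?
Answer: 5496929/3406 ≈ 1613.9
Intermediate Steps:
5496929/C(L) = 5496929/(491 - 1*(-2915)) = 5496929/(491 + 2915) = 5496929/3406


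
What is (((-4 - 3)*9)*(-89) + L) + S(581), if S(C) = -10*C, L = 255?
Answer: 52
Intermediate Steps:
(((-4 - 3)*9)*(-89) + L) + S(581) = (((-4 - 3)*9)*(-89) + 255) - 10*581 = (-7*9*(-89) + 255) - 5810 = (-63*(-89) + 255) - 5810 = (5607 + 255) - 5810 = 5862 - 5810 = 52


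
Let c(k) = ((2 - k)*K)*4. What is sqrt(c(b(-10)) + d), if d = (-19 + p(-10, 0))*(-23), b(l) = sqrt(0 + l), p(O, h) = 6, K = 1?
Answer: sqrt(307 - 4*I*sqrt(10)) ≈ 17.525 - 0.3609*I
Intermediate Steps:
b(l) = sqrt(l)
d = 299 (d = (-19 + 6)*(-23) = -13*(-23) = 299)
c(k) = 8 - 4*k (c(k) = ((2 - k)*1)*4 = (2 - k)*4 = 8 - 4*k)
sqrt(c(b(-10)) + d) = sqrt((8 - 4*I*sqrt(10)) + 299) = sqrt(307 - 4*I*sqrt(10))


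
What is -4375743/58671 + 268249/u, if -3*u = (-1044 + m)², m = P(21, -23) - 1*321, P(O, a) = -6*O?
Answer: -362031349460/4830755013 ≈ -74.943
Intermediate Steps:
m = -447 (m = -6*21 - 1*321 = -126 - 321 = -447)
u = -741027 (u = -(-1044 - 447)²/3 = -⅓*(-1491)² = -⅓*2223081 = -741027)
-4375743/58671 + 268249/u = -4375743/58671 + 268249/(-741027) = -4375743*1/58671 + 268249*(-1/741027) = -1458581/19557 - 268249/741027 = -362031349460/4830755013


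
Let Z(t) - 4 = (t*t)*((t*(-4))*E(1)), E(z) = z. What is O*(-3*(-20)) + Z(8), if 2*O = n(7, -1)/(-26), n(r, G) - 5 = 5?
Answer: -26722/13 ≈ -2055.5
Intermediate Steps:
n(r, G) = 10 (n(r, G) = 5 + 5 = 10)
Z(t) = 4 - 4*t³ (Z(t) = 4 + (t*t)*((t*(-4))*1) = 4 + t²*(-4*t*1) = 4 + t²*(-4*t) = 4 - 4*t³)
O = -5/26 (O = (10/(-26))/2 = (10*(-1/26))/2 = (½)*(-5/13) = -5/26 ≈ -0.19231)
O*(-3*(-20)) + Z(8) = -(-15)*(-20)/26 + (4 - 4*8³) = -5/26*60 + (4 - 4*512) = -150/13 + (4 - 2048) = -150/13 - 2044 = -26722/13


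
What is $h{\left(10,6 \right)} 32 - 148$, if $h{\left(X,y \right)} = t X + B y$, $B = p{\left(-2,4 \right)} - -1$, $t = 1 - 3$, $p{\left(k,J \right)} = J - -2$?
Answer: $556$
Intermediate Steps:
$p{\left(k,J \right)} = 2 + J$ ($p{\left(k,J \right)} = J + 2 = 2 + J$)
$t = -2$
$B = 7$ ($B = \left(2 + 4\right) - -1 = 6 + 1 = 7$)
$h{\left(X,y \right)} = - 2 X + 7 y$
$h{\left(10,6 \right)} 32 - 148 = \left(\left(-2\right) 10 + 7 \cdot 6\right) 32 - 148 = \left(-20 + 42\right) 32 - 148 = 22 \cdot 32 - 148 = 704 - 148 = 556$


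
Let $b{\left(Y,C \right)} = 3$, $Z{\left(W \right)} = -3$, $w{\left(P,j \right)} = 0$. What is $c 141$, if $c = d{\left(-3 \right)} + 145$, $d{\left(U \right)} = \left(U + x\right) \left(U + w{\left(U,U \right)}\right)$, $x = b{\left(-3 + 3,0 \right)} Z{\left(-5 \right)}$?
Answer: $25521$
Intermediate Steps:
$x = -9$ ($x = 3 \left(-3\right) = -9$)
$d{\left(U \right)} = U \left(-9 + U\right)$ ($d{\left(U \right)} = \left(U - 9\right) \left(U + 0\right) = \left(-9 + U\right) U = U \left(-9 + U\right)$)
$c = 181$ ($c = - 3 \left(-9 - 3\right) + 145 = \left(-3\right) \left(-12\right) + 145 = 36 + 145 = 181$)
$c 141 = 181 \cdot 141 = 25521$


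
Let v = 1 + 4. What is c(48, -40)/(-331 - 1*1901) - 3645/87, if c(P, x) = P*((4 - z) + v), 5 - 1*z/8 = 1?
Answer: -111661/2697 ≈ -41.402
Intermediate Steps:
z = 32 (z = 40 - 8*1 = 40 - 8 = 32)
v = 5
c(P, x) = -23*P (c(P, x) = P*((4 - 1*32) + 5) = P*((4 - 32) + 5) = P*(-28 + 5) = P*(-23) = -23*P)
c(48, -40)/(-331 - 1*1901) - 3645/87 = (-23*48)/(-331 - 1*1901) - 3645/87 = -1104/(-331 - 1901) - 3645*1/87 = -1104/(-2232) - 1215/29 = -1104*(-1/2232) - 1215/29 = 46/93 - 1215/29 = -111661/2697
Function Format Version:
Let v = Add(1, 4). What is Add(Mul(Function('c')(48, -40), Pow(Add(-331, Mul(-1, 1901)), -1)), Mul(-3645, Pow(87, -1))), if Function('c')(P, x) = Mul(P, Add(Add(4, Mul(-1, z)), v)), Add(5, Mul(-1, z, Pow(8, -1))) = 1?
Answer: Rational(-111661, 2697) ≈ -41.402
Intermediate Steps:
z = 32 (z = Add(40, Mul(-8, 1)) = Add(40, -8) = 32)
v = 5
Function('c')(P, x) = Mul(-23, P) (Function('c')(P, x) = Mul(P, Add(Add(4, Mul(-1, 32)), 5)) = Mul(P, Add(Add(4, -32), 5)) = Mul(P, Add(-28, 5)) = Mul(P, -23) = Mul(-23, P))
Add(Mul(Function('c')(48, -40), Pow(Add(-331, Mul(-1, 1901)), -1)), Mul(-3645, Pow(87, -1))) = Add(Mul(Mul(-23, 48), Pow(Add(-331, Mul(-1, 1901)), -1)), Mul(-3645, Pow(87, -1))) = Add(Mul(-1104, Pow(Add(-331, -1901), -1)), Mul(-3645, Rational(1, 87))) = Add(Mul(-1104, Pow(-2232, -1)), Rational(-1215, 29)) = Add(Mul(-1104, Rational(-1, 2232)), Rational(-1215, 29)) = Add(Rational(46, 93), Rational(-1215, 29)) = Rational(-111661, 2697)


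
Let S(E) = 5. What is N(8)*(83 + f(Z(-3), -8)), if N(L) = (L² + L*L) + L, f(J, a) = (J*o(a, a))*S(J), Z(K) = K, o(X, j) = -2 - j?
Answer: -952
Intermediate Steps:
f(J, a) = 5*J*(-2 - a) (f(J, a) = (J*(-2 - a))*5 = 5*J*(-2 - a))
N(L) = L + 2*L² (N(L) = (L² + L²) + L = 2*L² + L = L + 2*L²)
N(8)*(83 + f(Z(-3), -8)) = (8*(1 + 2*8))*(83 - 5*(-3)*(2 - 8)) = (8*(1 + 16))*(83 - 5*(-3)*(-6)) = (8*17)*(83 - 90) = 136*(-7) = -952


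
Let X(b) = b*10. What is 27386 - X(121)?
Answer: 26176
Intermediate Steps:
X(b) = 10*b
27386 - X(121) = 27386 - 10*121 = 27386 - 1*1210 = 27386 - 1210 = 26176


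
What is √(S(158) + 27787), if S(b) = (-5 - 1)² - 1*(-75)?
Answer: √27898 ≈ 167.03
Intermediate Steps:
S(b) = 111 (S(b) = (-6)² + 75 = 36 + 75 = 111)
√(S(158) + 27787) = √(111 + 27787) = √27898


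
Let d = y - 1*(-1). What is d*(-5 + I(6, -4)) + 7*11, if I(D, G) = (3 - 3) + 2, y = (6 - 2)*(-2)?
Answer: 98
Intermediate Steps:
y = -8 (y = 4*(-2) = -8)
I(D, G) = 2 (I(D, G) = 0 + 2 = 2)
d = -7 (d = -8 - 1*(-1) = -8 + 1 = -7)
d*(-5 + I(6, -4)) + 7*11 = -7*(-5 + 2) + 7*11 = -7*(-3) + 77 = 21 + 77 = 98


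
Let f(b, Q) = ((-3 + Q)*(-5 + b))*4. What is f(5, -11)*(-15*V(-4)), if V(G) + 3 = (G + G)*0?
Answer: 0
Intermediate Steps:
f(b, Q) = 4*(-5 + b)*(-3 + Q) (f(b, Q) = ((-5 + b)*(-3 + Q))*4 = 4*(-5 + b)*(-3 + Q))
V(G) = -3 (V(G) = -3 + (G + G)*0 = -3 + (2*G)*0 = -3 + 0 = -3)
f(5, -11)*(-15*V(-4)) = (60 - 20*(-11) - 12*5 + 4*(-11)*5)*(-15*(-3)) = (60 + 220 - 60 - 220)*45 = 0*45 = 0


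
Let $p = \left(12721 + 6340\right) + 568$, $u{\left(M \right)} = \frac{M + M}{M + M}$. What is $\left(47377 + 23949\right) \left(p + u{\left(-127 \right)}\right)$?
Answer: $1400129380$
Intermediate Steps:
$u{\left(M \right)} = 1$ ($u{\left(M \right)} = \frac{2 M}{2 M} = 2 M \frac{1}{2 M} = 1$)
$p = 19629$ ($p = 19061 + 568 = 19629$)
$\left(47377 + 23949\right) \left(p + u{\left(-127 \right)}\right) = \left(47377 + 23949\right) \left(19629 + 1\right) = 71326 \cdot 19630 = 1400129380$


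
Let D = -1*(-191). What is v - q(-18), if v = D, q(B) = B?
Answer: 209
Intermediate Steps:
D = 191
v = 191
v - q(-18) = 191 - 1*(-18) = 191 + 18 = 209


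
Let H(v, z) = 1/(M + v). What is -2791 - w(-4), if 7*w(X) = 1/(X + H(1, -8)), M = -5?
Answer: -332125/119 ≈ -2791.0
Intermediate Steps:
H(v, z) = 1/(-5 + v)
w(X) = 1/(7*(-¼ + X)) (w(X) = 1/(7*(X + 1/(-5 + 1))) = 1/(7*(X + 1/(-4))) = 1/(7*(X - ¼)) = 1/(7*(-¼ + X)))
-2791 - w(-4) = -2791 - 4/(7*(-1 + 4*(-4))) = -2791 - 4/(7*(-1 - 16)) = -2791 - 4/(7*(-17)) = -2791 - 4*(-1)/(7*17) = -2791 - 1*(-4/119) = -2791 + 4/119 = -332125/119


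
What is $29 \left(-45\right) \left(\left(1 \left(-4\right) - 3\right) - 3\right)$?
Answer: $13050$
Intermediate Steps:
$29 \left(-45\right) \left(\left(1 \left(-4\right) - 3\right) - 3\right) = - 1305 \left(\left(-4 - 3\right) - 3\right) = - 1305 \left(-7 - 3\right) = \left(-1305\right) \left(-10\right) = 13050$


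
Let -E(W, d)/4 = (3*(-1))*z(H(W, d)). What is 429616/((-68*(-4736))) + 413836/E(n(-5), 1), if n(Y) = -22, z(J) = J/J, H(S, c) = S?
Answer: 2082503305/60384 ≈ 34488.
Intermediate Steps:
z(J) = 1
E(W, d) = 12 (E(W, d) = -4*3*(-1) = -(-12) = -4*(-3) = 12)
429616/((-68*(-4736))) + 413836/E(n(-5), 1) = 429616/((-68*(-4736))) + 413836/12 = 429616/322048 + 413836*(1/12) = 429616*(1/322048) + 103459/3 = 26851/20128 + 103459/3 = 2082503305/60384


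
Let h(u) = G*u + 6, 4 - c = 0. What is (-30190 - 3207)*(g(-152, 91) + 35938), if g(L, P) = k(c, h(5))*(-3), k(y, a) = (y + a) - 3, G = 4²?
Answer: -1191504769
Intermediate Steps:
c = 4 (c = 4 - 1*0 = 4 + 0 = 4)
G = 16
h(u) = 6 + 16*u (h(u) = 16*u + 6 = 6 + 16*u)
k(y, a) = -3 + a + y (k(y, a) = (a + y) - 3 = -3 + a + y)
g(L, P) = -261 (g(L, P) = (-3 + (6 + 16*5) + 4)*(-3) = (-3 + (6 + 80) + 4)*(-3) = (-3 + 86 + 4)*(-3) = 87*(-3) = -261)
(-30190 - 3207)*(g(-152, 91) + 35938) = (-30190 - 3207)*(-261 + 35938) = -33397*35677 = -1191504769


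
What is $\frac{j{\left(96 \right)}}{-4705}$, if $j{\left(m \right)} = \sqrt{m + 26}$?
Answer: $- \frac{\sqrt{122}}{4705} \approx -0.0023476$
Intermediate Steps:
$j{\left(m \right)} = \sqrt{26 + m}$
$\frac{j{\left(96 \right)}}{-4705} = \frac{\sqrt{26 + 96}}{-4705} = \sqrt{122} \left(- \frac{1}{4705}\right) = - \frac{\sqrt{122}}{4705}$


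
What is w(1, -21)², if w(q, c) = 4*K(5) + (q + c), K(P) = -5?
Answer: 1600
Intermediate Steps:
w(q, c) = -20 + c + q (w(q, c) = 4*(-5) + (q + c) = -20 + (c + q) = -20 + c + q)
w(1, -21)² = (-20 - 21 + 1)² = (-40)² = 1600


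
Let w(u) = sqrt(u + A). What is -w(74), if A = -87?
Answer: -I*sqrt(13) ≈ -3.6056*I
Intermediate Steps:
w(u) = sqrt(-87 + u) (w(u) = sqrt(u - 87) = sqrt(-87 + u))
-w(74) = -sqrt(-87 + 74) = -sqrt(-13) = -I*sqrt(13)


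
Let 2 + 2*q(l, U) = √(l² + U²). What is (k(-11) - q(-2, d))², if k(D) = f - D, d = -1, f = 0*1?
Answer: (24 - √5)²/4 ≈ 118.42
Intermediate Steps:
f = 0
k(D) = -D (k(D) = 0 - D = -D)
q(l, U) = -1 + √(U² + l²)/2 (q(l, U) = -1 + √(l² + U²)/2 = -1 + √(U² + l²)/2)
(k(-11) - q(-2, d))² = (-1*(-11) - (-1 + √((-1)² + (-2)²)/2))² = (11 - (-1 + √(1 + 4)/2))² = (11 - (-1 + √5/2))² = (11 + (1 - √5/2))² = (12 - √5/2)²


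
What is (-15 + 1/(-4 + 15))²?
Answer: 26896/121 ≈ 222.28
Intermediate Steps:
(-15 + 1/(-4 + 15))² = (-15 + 1/11)² = (-164/11)² = 26896/121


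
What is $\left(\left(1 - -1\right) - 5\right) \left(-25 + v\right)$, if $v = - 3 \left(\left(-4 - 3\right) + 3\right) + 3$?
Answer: $30$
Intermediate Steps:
$v = 15$ ($v = - 3 \left(-7 + 3\right) + 3 = \left(-3\right) \left(-4\right) + 3 = 12 + 3 = 15$)
$\left(\left(1 - -1\right) - 5\right) \left(-25 + v\right) = \left(\left(1 - -1\right) - 5\right) \left(-25 + 15\right) = \left(\left(1 + 1\right) - 5\right) \left(-10\right) = \left(2 - 5\right) \left(-10\right) = \left(-3\right) \left(-10\right) = 30$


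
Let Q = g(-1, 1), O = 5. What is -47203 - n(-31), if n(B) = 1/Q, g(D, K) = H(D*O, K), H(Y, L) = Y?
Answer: -236014/5 ≈ -47203.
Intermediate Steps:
g(D, K) = 5*D (g(D, K) = D*5 = 5*D)
Q = -5 (Q = 5*(-1) = -5)
n(B) = -1/5 (n(B) = 1/(-5) = -1/5)
-47203 - n(-31) = -47203 - 1*(-1/5) = -47203 + 1/5 = -236014/5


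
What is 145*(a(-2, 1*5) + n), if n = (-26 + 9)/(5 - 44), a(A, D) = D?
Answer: 30740/39 ≈ 788.21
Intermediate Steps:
n = 17/39 (n = -17/(-39) = -17*(-1/39) = 17/39 ≈ 0.43590)
145*(a(-2, 1*5) + n) = 145*(1*5 + 17/39) = 145*(5 + 17/39) = 145*(212/39) = 30740/39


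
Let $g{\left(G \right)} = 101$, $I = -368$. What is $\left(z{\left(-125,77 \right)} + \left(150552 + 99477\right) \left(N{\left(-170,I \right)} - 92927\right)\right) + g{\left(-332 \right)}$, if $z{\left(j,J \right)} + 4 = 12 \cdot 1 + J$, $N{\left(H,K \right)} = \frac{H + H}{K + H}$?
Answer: $- \frac{6250023118563}{269} \approx -2.3234 \cdot 10^{10}$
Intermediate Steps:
$N{\left(H,K \right)} = \frac{2 H}{H + K}$
$z{\left(j,J \right)} = 8 + J$ ($z{\left(j,J \right)} = -4 + \left(12 \cdot 1 + J\right) = -4 + \left(12 + J\right) = 8 + J$)
$\left(z{\left(-125,77 \right)} + \left(150552 + 99477\right) \left(N{\left(-170,I \right)} - 92927\right)\right) + g{\left(-332 \right)} = \left(\left(8 + 77\right) + \left(150552 + 99477\right) \left(2 \left(-170\right) \frac{1}{-170 - 368} - 92927\right)\right) + 101 = \left(85 + 250029 \left(2 \left(-170\right) \frac{1}{-538} - 92927\right)\right) + 101 = \left(85 + 250029 \left(2 \left(-170\right) \left(- \frac{1}{538}\right) - 92927\right)\right) + 101 = \left(85 + 250029 \left(\frac{170}{269} - 92927\right)\right) + 101 = \left(85 + 250029 \left(- \frac{24997193}{269}\right)\right) + 101 = \left(85 - \frac{6250023168597}{269}\right) + 101 = - \frac{6250023145732}{269} + 101 = - \frac{6250023118563}{269}$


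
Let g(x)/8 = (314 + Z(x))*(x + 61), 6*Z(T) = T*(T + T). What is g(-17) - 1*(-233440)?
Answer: 1133632/3 ≈ 3.7788e+5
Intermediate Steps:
Z(T) = T²/3 (Z(T) = (T*(T + T))/6 = (T*(2*T))/6 = (2*T²)/6 = T²/3)
g(x) = 8*(61 + x)*(314 + x²/3) (g(x) = 8*((314 + x²/3)*(x + 61)) = 8*((314 + x²/3)*(61 + x)) = 8*((61 + x)*(314 + x²/3)) = 8*(61 + x)*(314 + x²/3))
g(-17) - 1*(-233440) = (153232 + 2512*(-17) + (8/3)*(-17)³ + (488/3)*(-17)²) - 1*(-233440) = (153232 - 42704 + (8/3)*(-4913) + (488/3)*289) + 233440 = (153232 - 42704 - 39304/3 + 141032/3) + 233440 = 433312/3 + 233440 = 1133632/3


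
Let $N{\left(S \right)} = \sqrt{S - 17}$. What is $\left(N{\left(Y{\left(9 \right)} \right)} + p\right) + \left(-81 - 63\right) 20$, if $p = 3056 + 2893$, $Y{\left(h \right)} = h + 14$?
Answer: $3069 + \sqrt{6} \approx 3071.4$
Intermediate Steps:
$Y{\left(h \right)} = 14 + h$
$p = 5949$
$N{\left(S \right)} = \sqrt{-17 + S}$
$\left(N{\left(Y{\left(9 \right)} \right)} + p\right) + \left(-81 - 63\right) 20 = \left(\sqrt{-17 + \left(14 + 9\right)} + 5949\right) + \left(-81 - 63\right) 20 = \left(\sqrt{-17 + 23} + 5949\right) - 2880 = \left(\sqrt{6} + 5949\right) - 2880 = \left(5949 + \sqrt{6}\right) - 2880 = 3069 + \sqrt{6}$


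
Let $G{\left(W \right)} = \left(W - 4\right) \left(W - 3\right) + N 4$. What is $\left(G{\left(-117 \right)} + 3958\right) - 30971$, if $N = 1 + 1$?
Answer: $-12485$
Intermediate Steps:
$N = 2$
$G{\left(W \right)} = 8 + \left(-4 + W\right) \left(-3 + W\right)$ ($G{\left(W \right)} = \left(W - 4\right) \left(W - 3\right) + 2 \cdot 4 = \left(-4 + W\right) \left(-3 + W\right) + 8 = 8 + \left(-4 + W\right) \left(-3 + W\right)$)
$\left(G{\left(-117 \right)} + 3958\right) - 30971 = \left(\left(20 + \left(-117\right)^{2} - -819\right) + 3958\right) - 30971 = \left(\left(20 + 13689 + 819\right) + 3958\right) - 30971 = \left(14528 + 3958\right) - 30971 = 18486 - 30971 = -12485$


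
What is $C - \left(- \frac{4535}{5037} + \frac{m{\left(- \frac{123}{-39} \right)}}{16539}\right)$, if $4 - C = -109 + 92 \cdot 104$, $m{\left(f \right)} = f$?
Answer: $- \frac{1137633116513}{120332251} \approx -9454.1$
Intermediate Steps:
$C = -9455$ ($C = 4 - \left(-109 + 92 \cdot 104\right) = 4 - \left(-109 + 9568\right) = 4 - 9459 = -9455$)
$C - \left(- \frac{4535}{5037} + \frac{m{\left(- \frac{123}{-39} \right)}}{16539}\right) = -9455 - \left(- \frac{4535}{5037} + \frac{\left(-123\right) \frac{1}{-39}}{16539}\right) = -9455 - \left(\left(-4535\right) \frac{1}{5037} + \left(-123\right) \left(- \frac{1}{39}\right) \frac{1}{16539}\right) = -9455 - \left(- \frac{4535}{5037} + \frac{41}{13} \cdot \frac{1}{16539}\right) = -9455 - \left(- \frac{4535}{5037} + \frac{41}{215007}\right) = -9455 - - \frac{108316692}{120332251} = -9455 + \frac{108316692}{120332251} = - \frac{1137633116513}{120332251}$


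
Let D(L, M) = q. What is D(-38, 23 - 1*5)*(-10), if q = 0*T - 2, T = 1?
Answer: 20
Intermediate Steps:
q = -2 (q = 0*1 - 2 = 0 - 2 = -2)
D(L, M) = -2
D(-38, 23 - 1*5)*(-10) = -2*(-10) = 20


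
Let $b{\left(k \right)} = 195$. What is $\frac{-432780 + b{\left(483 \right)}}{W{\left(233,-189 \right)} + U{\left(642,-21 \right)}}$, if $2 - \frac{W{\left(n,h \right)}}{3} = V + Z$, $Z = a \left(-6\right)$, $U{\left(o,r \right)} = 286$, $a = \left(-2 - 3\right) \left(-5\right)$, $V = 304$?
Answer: $\frac{86517}{34} \approx 2544.6$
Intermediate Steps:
$a = 25$ ($a = \left(-5\right) \left(-5\right) = 25$)
$Z = -150$ ($Z = 25 \left(-6\right) = -150$)
$W{\left(n,h \right)} = -456$ ($W{\left(n,h \right)} = 6 - 3 \left(304 - 150\right) = 6 - 462 = -456$)
$\frac{-432780 + b{\left(483 \right)}}{W{\left(233,-189 \right)} + U{\left(642,-21 \right)}} = \frac{-432780 + 195}{-456 + 286} = - \frac{432585}{-170} = \left(-432585\right) \left(- \frac{1}{170}\right) = \frac{86517}{34}$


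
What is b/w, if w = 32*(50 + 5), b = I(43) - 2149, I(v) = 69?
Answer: -13/11 ≈ -1.1818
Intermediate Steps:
b = -2080 (b = 69 - 2149 = -2080)
w = 1760 (w = 32*55 = 1760)
b/w = -2080/1760 = -2080*1/1760 = -13/11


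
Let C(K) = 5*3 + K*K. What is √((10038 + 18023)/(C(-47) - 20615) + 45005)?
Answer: √15221474719554/18391 ≈ 212.14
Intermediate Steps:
C(K) = 15 + K²
√((10038 + 18023)/(C(-47) - 20615) + 45005) = √((10038 + 18023)/((15 + (-47)²) - 20615) + 45005) = √(28061/((15 + 2209) - 20615) + 45005) = √(28061/(2224 - 20615) + 45005) = √(28061/(-18391) + 45005) = √(28061*(-1/18391) + 45005) = √(-28061/18391 + 45005) = √(827658894/18391) = √15221474719554/18391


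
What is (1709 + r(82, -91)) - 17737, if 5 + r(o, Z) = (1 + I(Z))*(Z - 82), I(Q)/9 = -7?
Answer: -5307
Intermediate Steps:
I(Q) = -63 (I(Q) = 9*(-7) = -63)
r(o, Z) = 5079 - 62*Z (r(o, Z) = -5 + (1 - 63)*(Z - 82) = -5 - 62*(-82 + Z) = -5 + (5084 - 62*Z) = 5079 - 62*Z)
(1709 + r(82, -91)) - 17737 = (1709 + (5079 - 62*(-91))) - 17737 = (1709 + (5079 + 5642)) - 17737 = (1709 + 10721) - 17737 = 12430 - 17737 = -5307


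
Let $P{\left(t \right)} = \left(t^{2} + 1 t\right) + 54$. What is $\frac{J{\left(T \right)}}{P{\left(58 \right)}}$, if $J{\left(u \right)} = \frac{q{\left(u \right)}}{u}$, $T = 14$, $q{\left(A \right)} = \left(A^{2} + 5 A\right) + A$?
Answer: $\frac{5}{869} \approx 0.0057537$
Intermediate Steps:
$q{\left(A \right)} = A^{2} + 6 A$
$P{\left(t \right)} = 54 + t + t^{2}$ ($P{\left(t \right)} = \left(t^{2} + t\right) + 54 = \left(t + t^{2}\right) + 54 = 54 + t + t^{2}$)
$J{\left(u \right)} = 6 + u$ ($J{\left(u \right)} = \frac{u \left(6 + u\right)}{u} = 6 + u$)
$\frac{J{\left(T \right)}}{P{\left(58 \right)}} = \frac{6 + 14}{54 + 58 + 58^{2}} = \frac{20}{54 + 58 + 3364} = \frac{20}{3476} = 20 \cdot \frac{1}{3476} = \frac{5}{869}$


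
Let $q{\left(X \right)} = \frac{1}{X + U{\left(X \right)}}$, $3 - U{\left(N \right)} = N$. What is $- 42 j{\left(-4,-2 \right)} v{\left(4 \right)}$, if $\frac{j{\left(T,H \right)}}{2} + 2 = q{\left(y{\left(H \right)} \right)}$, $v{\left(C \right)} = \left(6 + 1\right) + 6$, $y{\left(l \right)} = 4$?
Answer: $1820$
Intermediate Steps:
$U{\left(N \right)} = 3 - N$
$v{\left(C \right)} = 13$ ($v{\left(C \right)} = 7 + 6 = 13$)
$q{\left(X \right)} = \frac{1}{3}$ ($q{\left(X \right)} = \frac{1}{X - \left(-3 + X\right)} = \frac{1}{3}$)
$j{\left(T,H \right)} = - \frac{10}{3}$ ($j{\left(T,H \right)} = -4 + 2 \cdot \frac{1}{3} = -4 + \frac{2}{3} = - \frac{10}{3}$)
$- 42 j{\left(-4,-2 \right)} v{\left(4 \right)} = \left(-42\right) \left(- \frac{10}{3}\right) 13 = 140 \cdot 13 = 1820$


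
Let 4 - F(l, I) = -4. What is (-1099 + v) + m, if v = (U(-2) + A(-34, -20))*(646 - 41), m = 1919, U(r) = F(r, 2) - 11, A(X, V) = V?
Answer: -13095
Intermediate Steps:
F(l, I) = 8 (F(l, I) = 4 - 1*(-4) = 4 + 4 = 8)
U(r) = -3 (U(r) = 8 - 11 = -3)
v = -13915 (v = (-3 - 20)*(646 - 41) = -23*605 = -13915)
(-1099 + v) + m = (-1099 - 13915) + 1919 = -15014 + 1919 = -13095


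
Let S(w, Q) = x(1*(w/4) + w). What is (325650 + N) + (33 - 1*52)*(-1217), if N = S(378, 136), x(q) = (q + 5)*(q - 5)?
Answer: 2288017/4 ≈ 5.7200e+5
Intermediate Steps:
x(q) = (-5 + q)*(5 + q) (x(q) = (5 + q)*(-5 + q) = (-5 + q)*(5 + q))
S(w, Q) = -25 + 25*w²/16 (S(w, Q) = -25 + (1*(w/4) + w)² = -25 + (w/4 + w)² = -25 + (5*w/4)² = -25 + 25*w²/16)
N = 892925/4 (N = -25 + (25/16)*378² = -25 + (25/16)*142884 = -25 + 893025/4 = 892925/4 ≈ 2.2323e+5)
(325650 + N) + (33 - 1*52)*(-1217) = (325650 + 892925/4) + (33 - 1*52)*(-1217) = 2195525/4 + (33 - 52)*(-1217) = 2195525/4 - 19*(-1217) = 2195525/4 + 23123 = 2288017/4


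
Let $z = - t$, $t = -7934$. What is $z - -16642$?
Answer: $24576$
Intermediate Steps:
$z = 7934$ ($z = \left(-1\right) \left(-7934\right) = 7934$)
$z - -16642 = 7934 - -16642 = 7934 + 16642 = 24576$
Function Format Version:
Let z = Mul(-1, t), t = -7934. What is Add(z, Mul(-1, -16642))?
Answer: 24576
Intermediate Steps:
z = 7934 (z = Mul(-1, -7934) = 7934)
Add(z, Mul(-1, -16642)) = Add(7934, Mul(-1, -16642)) = Add(7934, 16642) = 24576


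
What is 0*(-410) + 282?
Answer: 282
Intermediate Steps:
0*(-410) + 282 = 0 + 282 = 282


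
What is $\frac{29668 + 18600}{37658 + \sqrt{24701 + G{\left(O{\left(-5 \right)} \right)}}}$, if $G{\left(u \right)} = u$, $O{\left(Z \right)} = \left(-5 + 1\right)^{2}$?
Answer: $\frac{1817676344}{1418100247} - \frac{48268 \sqrt{24717}}{1418100247} \approx 1.2764$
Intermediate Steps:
$O{\left(Z \right)} = 16$ ($O{\left(Z \right)} = \left(-4\right)^{2} = 16$)
$\frac{29668 + 18600}{37658 + \sqrt{24701 + G{\left(O{\left(-5 \right)} \right)}}} = \frac{29668 + 18600}{37658 + \sqrt{24701 + 16}} = \frac{48268}{37658 + \sqrt{24717}}$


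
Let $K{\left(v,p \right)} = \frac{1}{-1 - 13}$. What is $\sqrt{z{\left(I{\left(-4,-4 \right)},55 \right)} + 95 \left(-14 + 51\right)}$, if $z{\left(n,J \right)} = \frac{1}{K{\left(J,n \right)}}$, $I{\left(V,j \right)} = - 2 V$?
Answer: $3 \sqrt{389} \approx 59.169$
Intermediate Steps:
$K{\left(v,p \right)} = - \frac{1}{14}$ ($K{\left(v,p \right)} = \frac{1}{-14} = - \frac{1}{14}$)
$z{\left(n,J \right)} = -14$ ($z{\left(n,J \right)} = \frac{1}{- \frac{1}{14}} = -14$)
$\sqrt{z{\left(I{\left(-4,-4 \right)},55 \right)} + 95 \left(-14 + 51\right)} = \sqrt{-14 + 95 \left(-14 + 51\right)} = \sqrt{-14 + 95 \cdot 37} = \sqrt{-14 + 3515} = \sqrt{3501} = 3 \sqrt{389}$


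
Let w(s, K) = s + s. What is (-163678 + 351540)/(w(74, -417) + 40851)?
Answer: 187862/40999 ≈ 4.5821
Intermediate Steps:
w(s, K) = 2*s
(-163678 + 351540)/(w(74, -417) + 40851) = (-163678 + 351540)/(2*74 + 40851) = 187862/(148 + 40851) = 187862/40999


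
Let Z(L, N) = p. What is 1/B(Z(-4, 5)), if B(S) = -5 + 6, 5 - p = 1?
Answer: 1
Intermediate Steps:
p = 4 (p = 5 - 1*1 = 5 - 1 = 4)
Z(L, N) = 4
B(S) = 1
1/B(Z(-4, 5)) = 1/1 = 1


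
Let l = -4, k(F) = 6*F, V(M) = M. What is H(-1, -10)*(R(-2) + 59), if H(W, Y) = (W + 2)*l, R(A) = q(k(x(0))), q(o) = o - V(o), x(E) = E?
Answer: -236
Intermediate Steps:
q(o) = 0 (q(o) = o - o = 0)
R(A) = 0
H(W, Y) = -8 - 4*W (H(W, Y) = (W + 2)*(-4) = (2 + W)*(-4) = -8 - 4*W)
H(-1, -10)*(R(-2) + 59) = (-8 - 4*(-1))*(0 + 59) = (-8 + 4)*59 = -4*59 = -236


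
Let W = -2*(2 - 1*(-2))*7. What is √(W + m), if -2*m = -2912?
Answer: 10*√14 ≈ 37.417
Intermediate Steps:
m = 1456 (m = -½*(-2912) = 1456)
W = -56 (W = -2*(2 + 2)*7 = -2*4*7 = -8*7 = -56)
√(W + m) = √(-56 + 1456) = √1400 = 10*√14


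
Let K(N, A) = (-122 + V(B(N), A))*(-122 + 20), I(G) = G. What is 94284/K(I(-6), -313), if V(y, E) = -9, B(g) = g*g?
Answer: 15714/2227 ≈ 7.0561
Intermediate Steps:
B(g) = g**2
K(N, A) = 13362 (K(N, A) = (-122 - 9)*(-122 + 20) = -131*(-102) = 13362)
94284/K(I(-6), -313) = 94284/13362 = 94284*(1/13362) = 15714/2227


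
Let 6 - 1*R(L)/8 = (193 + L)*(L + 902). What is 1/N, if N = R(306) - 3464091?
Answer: -1/8286379 ≈ -1.2068e-7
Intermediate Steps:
R(L) = 48 - 8*(193 + L)*(902 + L) (R(L) = 48 - 8*(193 + L)*(L + 902) = 48 - 8*(193 + L)*(902 + L))
N = -8286379 (N = (-1392640 - 8760*306 - 8*306²) - 3464091 = (-1392640 - 2680560 - 8*93636) - 3464091 = (-1392640 - 2680560 - 749088) - 3464091 = -4822288 - 3464091 = -8286379)
1/N = 1/(-8286379) = -1/8286379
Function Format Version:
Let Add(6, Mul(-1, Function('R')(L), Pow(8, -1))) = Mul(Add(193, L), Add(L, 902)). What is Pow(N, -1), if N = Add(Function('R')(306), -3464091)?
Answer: Rational(-1, 8286379) ≈ -1.2068e-7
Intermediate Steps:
Function('R')(L) = Add(48, Mul(-8, Add(193, L), Add(902, L))) (Function('R')(L) = Add(48, Mul(-8, Mul(Add(193, L), Add(L, 902)))) = Add(48, Mul(-8, Mul(Add(193, L), Add(902, L)))) = Add(48, Mul(-8, Add(193, L), Add(902, L))))
N = -8286379 (N = Add(Add(-1392640, Mul(-8760, 306), Mul(-8, Pow(306, 2))), -3464091) = Add(Add(-1392640, -2680560, Mul(-8, 93636)), -3464091) = Add(Add(-1392640, -2680560, -749088), -3464091) = Add(-4822288, -3464091) = -8286379)
Pow(N, -1) = Pow(-8286379, -1) = Rational(-1, 8286379)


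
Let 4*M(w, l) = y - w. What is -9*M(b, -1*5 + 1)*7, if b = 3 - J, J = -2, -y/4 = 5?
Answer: 1575/4 ≈ 393.75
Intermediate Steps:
y = -20 (y = -4*5 = -20)
b = 5 (b = 3 - 1*(-2) = 3 + 2 = 5)
M(w, l) = -5 - w/4 (M(w, l) = (-20 - w)/4 = -5 - w/4)
-9*M(b, -1*5 + 1)*7 = -9*(-5 - 1/4*5)*7 = -9*(-5 - 5/4)*7 = -9*(-25/4)*7 = (225/4)*7 = 1575/4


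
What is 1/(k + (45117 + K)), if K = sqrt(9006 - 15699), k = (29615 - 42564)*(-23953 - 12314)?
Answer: 156555500/73528873740752231 - I*sqrt(6693)/220586621222256693 ≈ 2.1292e-9 - 3.7088e-16*I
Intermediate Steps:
k = 469621383 (k = -12949*(-36267) = 469621383)
K = I*sqrt(6693) (K = sqrt(-6693) = I*sqrt(6693) ≈ 81.811*I)
1/(k + (45117 + K)) = 1/(469621383 + (45117 + I*sqrt(6693))) = 1/(469666500 + I*sqrt(6693))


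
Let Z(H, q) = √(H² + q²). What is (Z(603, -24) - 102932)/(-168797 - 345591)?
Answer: 25733/128597 - 3*√40465/514388 ≈ 0.19893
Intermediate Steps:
(Z(603, -24) - 102932)/(-168797 - 345591) = (√(603² + (-24)²) - 102932)/(-168797 - 345591) = (√(363609 + 576) - 102932)/(-514388) = (√364185 - 102932)*(-1/514388) = (3*√40465 - 102932)*(-1/514388) = (-102932 + 3*√40465)*(-1/514388) = 25733/128597 - 3*√40465/514388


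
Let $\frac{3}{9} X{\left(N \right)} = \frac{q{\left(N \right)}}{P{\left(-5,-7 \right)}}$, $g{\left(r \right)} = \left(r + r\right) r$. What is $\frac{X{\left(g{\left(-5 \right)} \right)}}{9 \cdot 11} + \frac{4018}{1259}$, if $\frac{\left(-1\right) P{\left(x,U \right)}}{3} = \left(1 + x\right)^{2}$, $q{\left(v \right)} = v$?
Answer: $\frac{3150781}{997128} \approx 3.1599$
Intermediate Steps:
$P{\left(x,U \right)} = - 3 \left(1 + x\right)^{2}$
$g{\left(r \right)} = 2 r^{2}$ ($g{\left(r \right)} = 2 r r = 2 r^{2}$)
$X{\left(N \right)} = - \frac{N}{16}$ ($X{\left(N \right)} = 3 \frac{N}{\left(-3\right) \left(1 - 5\right)^{2}} = 3 \frac{N}{\left(-3\right) \left(-4\right)^{2}} = 3 \frac{N}{\left(-3\right) 16} = 3 \frac{N}{-48} = 3 N \left(- \frac{1}{48}\right) = 3 \left(- \frac{N}{48}\right) = - \frac{N}{16}$)
$\frac{X{\left(g{\left(-5 \right)} \right)}}{9 \cdot 11} + \frac{4018}{1259} = \frac{\left(- \frac{1}{16}\right) 2 \left(-5\right)^{2}}{9 \cdot 11} + \frac{4018}{1259} = \frac{\left(- \frac{1}{16}\right) 2 \cdot 25}{99} + 4018 \cdot \frac{1}{1259} = \left(- \frac{1}{16}\right) 50 \cdot \frac{1}{99} + \frac{4018}{1259} = \left(- \frac{25}{8}\right) \frac{1}{99} + \frac{4018}{1259} = - \frac{25}{792} + \frac{4018}{1259} = \frac{3150781}{997128}$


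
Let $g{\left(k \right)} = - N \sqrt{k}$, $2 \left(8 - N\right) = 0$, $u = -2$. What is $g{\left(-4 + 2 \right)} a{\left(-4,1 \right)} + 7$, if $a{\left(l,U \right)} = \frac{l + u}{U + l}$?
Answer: $7 - 16 i \sqrt{2} \approx 7.0 - 22.627 i$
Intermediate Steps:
$N = 8$ ($N = 8 - 0 = 8 + 0 = 8$)
$a{\left(l,U \right)} = \frac{-2 + l}{U + l}$ ($a{\left(l,U \right)} = \frac{l - 2}{U + l} = \frac{-2 + l}{U + l}$)
$g{\left(k \right)} = - 8 \sqrt{k}$ ($g{\left(k \right)} = \left(-1\right) 8 \sqrt{k} = - 8 \sqrt{k}$)
$g{\left(-4 + 2 \right)} a{\left(-4,1 \right)} + 7 = - 8 \sqrt{-4 + 2} \frac{-2 - 4}{1 - 4} + 7 = - 8 \sqrt{-2} \frac{1}{-3} \left(-6\right) + 7 = - 8 i \sqrt{2} \left(\left(- \frac{1}{3}\right) \left(-6\right)\right) + 7 = - 8 i \sqrt{2} \cdot 2 + 7 = - 16 i \sqrt{2} + 7 = 7 - 16 i \sqrt{2}$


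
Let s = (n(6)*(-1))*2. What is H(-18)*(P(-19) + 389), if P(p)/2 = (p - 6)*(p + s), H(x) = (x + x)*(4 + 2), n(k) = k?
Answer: -418824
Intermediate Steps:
H(x) = 12*x (H(x) = (2*x)*6 = 12*x)
s = -12 (s = (6*(-1))*2 = -6*2 = -12)
P(p) = 2*(-12 + p)*(-6 + p) (P(p) = 2*((p - 6)*(p - 12)) = 2*((-6 + p)*(-12 + p)) = 2*((-12 + p)*(-6 + p)) = 2*(-12 + p)*(-6 + p))
H(-18)*(P(-19) + 389) = (12*(-18))*((144 - 36*(-19) + 2*(-19)²) + 389) = -216*((144 + 684 + 2*361) + 389) = -216*((144 + 684 + 722) + 389) = -216*(1550 + 389) = -216*1939 = -418824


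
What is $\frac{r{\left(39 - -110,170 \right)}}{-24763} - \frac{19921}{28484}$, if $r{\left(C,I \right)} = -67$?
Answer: $- \frac{491395295}{705349292} \approx -0.69667$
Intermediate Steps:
$\frac{r{\left(39 - -110,170 \right)}}{-24763} - \frac{19921}{28484} = - \frac{67}{-24763} - \frac{19921}{28484} = \left(-67\right) \left(- \frac{1}{24763}\right) - \frac{19921}{28484} = \frac{67}{24763} - \frac{19921}{28484} = - \frac{491395295}{705349292}$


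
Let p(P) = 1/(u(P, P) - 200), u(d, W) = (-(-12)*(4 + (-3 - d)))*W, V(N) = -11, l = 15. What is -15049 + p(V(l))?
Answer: -26847417/1784 ≈ -15049.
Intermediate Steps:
u(d, W) = W*(12 - 12*d) (u(d, W) = (-(-12)*(1 - d))*W = (-3*(-4 + 4*d))*W = (12 - 12*d)*W = W*(12 - 12*d))
p(P) = 1/(-200 + 12*P*(1 - P)) (p(P) = 1/(12*P*(1 - P) - 200) = 1/(-200 + 12*P*(1 - P)))
-15049 + p(V(l)) = -15049 - 1/(200 + 12*(-11)*(-1 - 11)) = -15049 - 1/(200 + 12*(-11)*(-12)) = -15049 - 1/(200 + 1584) = -15049 - 1/1784 = -26847417/1784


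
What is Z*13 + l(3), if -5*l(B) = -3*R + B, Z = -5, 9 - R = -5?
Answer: -286/5 ≈ -57.200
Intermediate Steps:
R = 14 (R = 9 - 1*(-5) = 9 + 5 = 14)
l(B) = 42/5 - B/5 (l(B) = -(-3*14 + B)/5 = -(-42 + B)/5 = 42/5 - B/5)
Z*13 + l(3) = -5*13 + (42/5 - ⅕*3) = -65 + (42/5 - ⅗) = -65 + 39/5 = -286/5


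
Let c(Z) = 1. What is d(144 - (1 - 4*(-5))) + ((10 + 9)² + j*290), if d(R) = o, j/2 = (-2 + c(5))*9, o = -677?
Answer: -5536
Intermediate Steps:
j = -18 (j = 2*((-2 + 1)*9) = 2*(-1*9) = 2*(-9) = -18)
d(R) = -677
d(144 - (1 - 4*(-5))) + ((10 + 9)² + j*290) = -677 + ((10 + 9)² - 18*290) = -677 + (19² - 5220) = -677 + (361 - 5220) = -677 - 4859 = -5536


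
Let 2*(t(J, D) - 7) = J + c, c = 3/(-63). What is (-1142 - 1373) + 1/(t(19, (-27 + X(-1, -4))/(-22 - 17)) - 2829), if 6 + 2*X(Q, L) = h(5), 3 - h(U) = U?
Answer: -148543466/59063 ≈ -2515.0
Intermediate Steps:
h(U) = 3 - U
X(Q, L) = -4 (X(Q, L) = -3 + (3 - 1*5)/2 = -3 + (3 - 5)/2 = -3 + (½)*(-2) = -3 - 1 = -4)
c = -1/21 (c = 3*(-1/63) = -1/21 ≈ -0.047619)
t(J, D) = 293/42 + J/2 (t(J, D) = 7 + (J - 1/21)/2 = 7 + (-1/21 + J)/2 = 7 + (-1/42 + J/2) = 293/42 + J/2)
(-1142 - 1373) + 1/(t(19, (-27 + X(-1, -4))/(-22 - 17)) - 2829) = (-1142 - 1373) + 1/((293/42 + (½)*19) - 2829) = -2515 + 1/((293/42 + 19/2) - 2829) = -2515 + 1/(346/21 - 2829) = -2515 + 1/(-59063/21) = -2515 - 21/59063 = -148543466/59063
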